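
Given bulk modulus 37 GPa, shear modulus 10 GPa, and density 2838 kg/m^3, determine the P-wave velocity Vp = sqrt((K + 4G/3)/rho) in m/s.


First compute the effective modulus:
K + 4G/3 = 37e9 + 4*10e9/3 = 50333333333.33 Pa
Then divide by density:
50333333333.33 / 2838 = 17735494.4797 Pa/(kg/m^3)
Take the square root:
Vp = sqrt(17735494.4797) = 4211.35 m/s

4211.35


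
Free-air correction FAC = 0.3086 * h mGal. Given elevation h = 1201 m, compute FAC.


FAC = 0.3086 * h
= 0.3086 * 1201
= 370.6286 mGal

370.6286


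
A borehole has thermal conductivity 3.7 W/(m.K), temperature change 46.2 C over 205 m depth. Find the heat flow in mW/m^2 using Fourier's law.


q = k * dT / dz * 1000
= 3.7 * 46.2 / 205 * 1000
= 0.833854 * 1000
= 833.8537 mW/m^2

833.8537


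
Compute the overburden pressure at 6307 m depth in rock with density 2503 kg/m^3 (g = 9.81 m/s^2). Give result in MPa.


P = rho * g * z / 1e6
= 2503 * 9.81 * 6307 / 1e6
= 154864790.01 / 1e6
= 154.8648 MPa

154.8648


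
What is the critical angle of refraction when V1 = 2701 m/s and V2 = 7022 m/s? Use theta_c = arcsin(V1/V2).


V1/V2 = 2701/7022 = 0.384648
theta_c = arcsin(0.384648) = 22.6219 degrees

22.6219


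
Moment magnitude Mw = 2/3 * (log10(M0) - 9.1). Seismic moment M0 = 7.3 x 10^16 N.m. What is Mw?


log10(M0) = log10(7.3 x 10^16) = 16.8633
Mw = 2/3 * (16.8633 - 9.1)
= 2/3 * 7.7633
= 5.18

5.18


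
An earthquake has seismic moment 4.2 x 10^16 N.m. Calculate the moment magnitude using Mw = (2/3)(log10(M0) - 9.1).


log10(M0) = log10(4.2 x 10^16) = 16.6232
Mw = 2/3 * (16.6232 - 9.1)
= 2/3 * 7.5232
= 5.02

5.02


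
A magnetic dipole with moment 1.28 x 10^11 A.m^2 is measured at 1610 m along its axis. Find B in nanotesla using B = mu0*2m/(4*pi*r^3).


m = 1.28 x 10^11 = 128000000000 A.m^2
2m = 256000000000 A.m^2
r^3 = 1610^3 = 4173281000
B = (4pi*10^-7) * 256000000000 / (4*pi * 4173281000) * 1e9
= 321699.087728 / 52442995723.86 * 1e9
= 6134.2622 nT

6134.2622


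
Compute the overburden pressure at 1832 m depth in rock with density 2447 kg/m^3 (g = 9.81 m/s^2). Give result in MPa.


P = rho * g * z / 1e6
= 2447 * 9.81 * 1832 / 1e6
= 43977288.24 / 1e6
= 43.9773 MPa

43.9773


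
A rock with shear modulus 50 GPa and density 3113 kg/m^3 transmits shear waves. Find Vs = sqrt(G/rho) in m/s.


Convert G to Pa: G = 50e9 Pa
Compute G/rho = 50e9 / 3113 = 16061676.8391
Vs = sqrt(16061676.8391) = 4007.7 m/s

4007.7


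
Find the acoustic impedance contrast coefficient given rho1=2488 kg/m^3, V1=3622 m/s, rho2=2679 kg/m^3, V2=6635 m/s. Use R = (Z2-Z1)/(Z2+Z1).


Z1 = 2488 * 3622 = 9011536
Z2 = 2679 * 6635 = 17775165
R = (17775165 - 9011536) / (17775165 + 9011536) = 8763629 / 26786701 = 0.3272

0.3272


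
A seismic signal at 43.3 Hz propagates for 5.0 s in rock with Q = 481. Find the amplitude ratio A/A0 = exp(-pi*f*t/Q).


pi*f*t/Q = pi*43.3*5.0/481 = 1.414043
A/A0 = exp(-1.414043) = 0.243158

0.243158


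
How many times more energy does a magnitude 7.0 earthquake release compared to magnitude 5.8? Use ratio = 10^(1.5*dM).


M2 - M1 = 7.0 - 5.8 = 1.2
1.5 * 1.2 = 1.8
ratio = 10^1.8 = 63.1

63.1


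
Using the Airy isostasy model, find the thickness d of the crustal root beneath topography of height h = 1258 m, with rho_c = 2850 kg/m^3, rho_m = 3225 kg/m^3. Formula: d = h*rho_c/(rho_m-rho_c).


rho_m - rho_c = 3225 - 2850 = 375
d = 1258 * 2850 / 375
= 3585300 / 375
= 9560.8 m

9560.8


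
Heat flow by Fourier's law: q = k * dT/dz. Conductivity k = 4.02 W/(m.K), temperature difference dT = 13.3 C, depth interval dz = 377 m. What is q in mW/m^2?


q = k * dT / dz * 1000
= 4.02 * 13.3 / 377 * 1000
= 0.14182 * 1000
= 141.8196 mW/m^2

141.8196


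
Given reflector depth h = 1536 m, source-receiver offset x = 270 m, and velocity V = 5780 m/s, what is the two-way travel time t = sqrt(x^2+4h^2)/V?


x^2 + 4h^2 = 270^2 + 4*1536^2 = 72900 + 9437184 = 9510084
sqrt(9510084) = 3083.8424
t = 3083.8424 / 5780 = 0.5335 s

0.5335


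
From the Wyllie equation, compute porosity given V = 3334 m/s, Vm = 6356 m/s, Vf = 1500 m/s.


1/V - 1/Vm = 1/3334 - 1/6356 = 0.00014261
1/Vf - 1/Vm = 1/1500 - 1/6356 = 0.00050934
phi = 0.00014261 / 0.00050934 = 0.28

0.28


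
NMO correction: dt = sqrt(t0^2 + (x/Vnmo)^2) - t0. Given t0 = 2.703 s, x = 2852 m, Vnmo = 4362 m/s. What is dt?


x/Vnmo = 2852/4362 = 0.653829
(x/Vnmo)^2 = 0.427492
t0^2 = 7.306209
sqrt(7.306209 + 0.427492) = 2.780953
dt = 2.780953 - 2.703 = 0.077953

0.077953


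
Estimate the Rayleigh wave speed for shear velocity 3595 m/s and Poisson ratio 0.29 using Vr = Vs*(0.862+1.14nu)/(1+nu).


Numerator factor = 0.862 + 1.14*0.29 = 1.1926
Denominator = 1 + 0.29 = 1.29
Vr = 3595 * 1.1926 / 1.29 = 3323.56 m/s

3323.56


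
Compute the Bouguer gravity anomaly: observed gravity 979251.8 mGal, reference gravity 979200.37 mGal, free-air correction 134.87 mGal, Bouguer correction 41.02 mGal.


BA = g_obs - g_ref + FAC - BC
= 979251.8 - 979200.37 + 134.87 - 41.02
= 145.28 mGal

145.28


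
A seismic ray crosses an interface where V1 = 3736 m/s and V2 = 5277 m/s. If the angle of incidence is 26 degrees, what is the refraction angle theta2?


sin(theta1) = sin(26 deg) = 0.438371
sin(theta2) = V2/V1 * sin(theta1) = 5277/3736 * 0.438371 = 0.619188
theta2 = arcsin(0.619188) = 38.2568 degrees

38.2568


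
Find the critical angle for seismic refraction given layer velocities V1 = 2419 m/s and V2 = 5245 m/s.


V1/V2 = 2419/5245 = 0.461201
theta_c = arcsin(0.461201) = 27.4646 degrees

27.4646


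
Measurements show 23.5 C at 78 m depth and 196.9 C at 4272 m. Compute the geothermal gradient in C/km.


dT = 196.9 - 23.5 = 173.4 C
dz = 4272 - 78 = 4194 m
gradient = dT/dz * 1000 = 173.4/4194 * 1000 = 41.3448 C/km

41.3448


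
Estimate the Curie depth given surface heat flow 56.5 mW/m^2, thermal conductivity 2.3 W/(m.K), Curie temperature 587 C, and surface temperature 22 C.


T_Curie - T_surf = 587 - 22 = 565 C
Convert q to W/m^2: 56.5 mW/m^2 = 0.0565 W/m^2
d = 565 * 2.3 / 0.0565 = 23000.0 m

23000.0


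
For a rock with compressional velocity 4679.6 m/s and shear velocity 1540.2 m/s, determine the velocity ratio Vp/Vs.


Vp/Vs = 4679.6 / 1540.2
= 3.0383

3.0383


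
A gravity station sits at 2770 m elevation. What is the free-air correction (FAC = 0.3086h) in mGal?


FAC = 0.3086 * h
= 0.3086 * 2770
= 854.822 mGal

854.822


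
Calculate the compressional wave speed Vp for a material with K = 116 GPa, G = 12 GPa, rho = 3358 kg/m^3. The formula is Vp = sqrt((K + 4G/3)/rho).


First compute the effective modulus:
K + 4G/3 = 116e9 + 4*12e9/3 = 132000000000.0 Pa
Then divide by density:
132000000000.0 / 3358 = 39309112.567 Pa/(kg/m^3)
Take the square root:
Vp = sqrt(39309112.567) = 6269.7 m/s

6269.7


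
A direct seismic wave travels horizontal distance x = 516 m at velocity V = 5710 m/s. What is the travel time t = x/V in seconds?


t = x / V
= 516 / 5710
= 0.0904 s

0.0904


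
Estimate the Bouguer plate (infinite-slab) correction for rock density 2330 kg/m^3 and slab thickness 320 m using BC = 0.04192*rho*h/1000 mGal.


BC = 0.04192 * rho * h / 1000
= 0.04192 * 2330 * 320 / 1000
= 31.2556 mGal

31.2556


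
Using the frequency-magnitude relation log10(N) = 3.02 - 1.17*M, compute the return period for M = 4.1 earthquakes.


log10(N) = 3.02 - 1.17*4.1 = -1.777
N = 10^-1.777 = 0.016711
T = 1/N = 1/0.016711 = 59.8412 years

59.8412


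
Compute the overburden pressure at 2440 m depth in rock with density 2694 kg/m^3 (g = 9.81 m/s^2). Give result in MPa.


P = rho * g * z / 1e6
= 2694 * 9.81 * 2440 / 1e6
= 64484661.6 / 1e6
= 64.4847 MPa

64.4847


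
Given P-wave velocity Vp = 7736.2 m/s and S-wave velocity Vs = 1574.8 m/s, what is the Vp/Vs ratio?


Vp/Vs = 7736.2 / 1574.8
= 4.9125

4.9125


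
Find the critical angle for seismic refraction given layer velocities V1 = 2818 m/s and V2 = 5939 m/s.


V1/V2 = 2818/5939 = 0.474491
theta_c = arcsin(0.474491) = 28.3262 degrees

28.3262


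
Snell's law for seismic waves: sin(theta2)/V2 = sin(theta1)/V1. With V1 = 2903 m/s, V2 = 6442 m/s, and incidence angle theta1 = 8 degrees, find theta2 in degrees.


sin(theta1) = sin(8 deg) = 0.139173
sin(theta2) = V2/V1 * sin(theta1) = 6442/2903 * 0.139173 = 0.308837
theta2 = arcsin(0.308837) = 17.9891 degrees

17.9891


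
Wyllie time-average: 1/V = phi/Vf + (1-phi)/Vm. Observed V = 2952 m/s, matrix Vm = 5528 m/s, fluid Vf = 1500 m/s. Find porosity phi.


1/V - 1/Vm = 1/2952 - 1/5528 = 0.00015786
1/Vf - 1/Vm = 1/1500 - 1/5528 = 0.00048577
phi = 0.00015786 / 0.00048577 = 0.325

0.325


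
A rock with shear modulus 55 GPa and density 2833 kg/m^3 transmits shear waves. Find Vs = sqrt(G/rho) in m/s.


Convert G to Pa: G = 55e9 Pa
Compute G/rho = 55e9 / 2833 = 19414048.7116
Vs = sqrt(19414048.7116) = 4406.14 m/s

4406.14


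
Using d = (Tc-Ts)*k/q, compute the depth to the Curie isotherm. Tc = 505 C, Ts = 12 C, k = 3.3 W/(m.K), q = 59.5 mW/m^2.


T_Curie - T_surf = 505 - 12 = 493 C
Convert q to W/m^2: 59.5 mW/m^2 = 0.0595 W/m^2
d = 493 * 3.3 / 0.0595 = 27342.86 m

27342.86


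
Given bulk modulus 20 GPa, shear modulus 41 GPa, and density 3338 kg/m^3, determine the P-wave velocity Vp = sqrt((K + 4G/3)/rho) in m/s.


First compute the effective modulus:
K + 4G/3 = 20e9 + 4*41e9/3 = 74666666666.67 Pa
Then divide by density:
74666666666.67 / 3338 = 22368683.8426 Pa/(kg/m^3)
Take the square root:
Vp = sqrt(22368683.8426) = 4729.55 m/s

4729.55


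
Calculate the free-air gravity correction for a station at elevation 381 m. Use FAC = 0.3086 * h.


FAC = 0.3086 * h
= 0.3086 * 381
= 117.5766 mGal

117.5766


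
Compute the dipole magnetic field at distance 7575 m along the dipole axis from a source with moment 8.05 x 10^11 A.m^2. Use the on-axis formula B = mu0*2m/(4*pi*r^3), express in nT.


m = 8.05 x 10^11 = 805000000000 A.m^2
2m = 1610000000000 A.m^2
r^3 = 7575^3 = 434658234375
B = (4pi*10^-7) * 1610000000000 / (4*pi * 434658234375) * 1e9
= 2023185.668912 / 5462076463739.24 * 1e9
= 370.406 nT

370.406


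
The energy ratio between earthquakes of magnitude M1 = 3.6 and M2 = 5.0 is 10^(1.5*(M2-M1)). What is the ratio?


M2 - M1 = 5.0 - 3.6 = 1.4
1.5 * 1.4 = 2.1
ratio = 10^2.1 = 125.89

125.89


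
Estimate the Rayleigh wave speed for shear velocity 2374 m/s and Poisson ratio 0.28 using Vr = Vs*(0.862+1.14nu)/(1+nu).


Numerator factor = 0.862 + 1.14*0.28 = 1.1812
Denominator = 1 + 0.28 = 1.28
Vr = 2374 * 1.1812 / 1.28 = 2190.76 m/s

2190.76


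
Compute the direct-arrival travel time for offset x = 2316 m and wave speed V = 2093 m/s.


t = x / V
= 2316 / 2093
= 1.1065 s

1.1065


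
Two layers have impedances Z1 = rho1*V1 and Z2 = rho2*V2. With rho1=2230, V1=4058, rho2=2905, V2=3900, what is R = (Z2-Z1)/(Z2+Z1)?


Z1 = 2230 * 4058 = 9049340
Z2 = 2905 * 3900 = 11329500
R = (11329500 - 9049340) / (11329500 + 9049340) = 2280160 / 20378840 = 0.1119

0.1119


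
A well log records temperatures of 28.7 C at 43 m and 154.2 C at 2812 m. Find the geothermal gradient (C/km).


dT = 154.2 - 28.7 = 125.5 C
dz = 2812 - 43 = 2769 m
gradient = dT/dz * 1000 = 125.5/2769 * 1000 = 45.3232 C/km

45.3232


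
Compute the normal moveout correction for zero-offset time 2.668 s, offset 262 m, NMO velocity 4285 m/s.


x/Vnmo = 262/4285 = 0.061144
(x/Vnmo)^2 = 0.003739
t0^2 = 7.118224
sqrt(7.118224 + 0.003739) = 2.668701
dt = 2.668701 - 2.668 = 0.000701

7.010000e-04


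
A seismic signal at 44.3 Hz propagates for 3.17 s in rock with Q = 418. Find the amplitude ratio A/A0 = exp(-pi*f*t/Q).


pi*f*t/Q = pi*44.3*3.17/418 = 1.055447
A/A0 = exp(-1.055447) = 0.348037

0.348037


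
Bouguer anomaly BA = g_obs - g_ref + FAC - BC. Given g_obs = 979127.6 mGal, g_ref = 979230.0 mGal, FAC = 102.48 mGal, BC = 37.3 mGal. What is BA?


BA = g_obs - g_ref + FAC - BC
= 979127.6 - 979230.0 + 102.48 - 37.3
= -37.22 mGal

-37.22


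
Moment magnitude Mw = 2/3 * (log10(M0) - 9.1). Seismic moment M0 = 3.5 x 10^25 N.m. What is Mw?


log10(M0) = log10(3.5 x 10^25) = 25.5441
Mw = 2/3 * (25.5441 - 9.1)
= 2/3 * 16.4441
= 10.96

10.96


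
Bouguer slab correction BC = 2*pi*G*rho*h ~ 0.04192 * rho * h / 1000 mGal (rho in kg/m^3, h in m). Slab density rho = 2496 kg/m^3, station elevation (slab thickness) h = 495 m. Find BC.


BC = 0.04192 * rho * h / 1000
= 0.04192 * 2496 * 495 / 1000
= 51.793 mGal

51.793


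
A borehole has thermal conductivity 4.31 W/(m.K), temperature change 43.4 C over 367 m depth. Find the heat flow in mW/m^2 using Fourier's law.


q = k * dT / dz * 1000
= 4.31 * 43.4 / 367 * 1000
= 0.509684 * 1000
= 509.6839 mW/m^2

509.6839


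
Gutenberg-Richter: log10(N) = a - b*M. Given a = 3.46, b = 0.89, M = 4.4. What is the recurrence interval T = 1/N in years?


log10(N) = 3.46 - 0.89*4.4 = -0.456
N = 10^-0.456 = 0.349945
T = 1/N = 1/0.349945 = 2.8576 years

2.8576


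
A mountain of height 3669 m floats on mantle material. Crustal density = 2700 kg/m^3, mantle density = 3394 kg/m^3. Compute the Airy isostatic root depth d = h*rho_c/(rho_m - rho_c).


rho_m - rho_c = 3394 - 2700 = 694
d = 3669 * 2700 / 694
= 9906300 / 694
= 14274.21 m

14274.21


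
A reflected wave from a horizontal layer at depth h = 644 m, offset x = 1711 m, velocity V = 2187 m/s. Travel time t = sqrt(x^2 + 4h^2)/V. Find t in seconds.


x^2 + 4h^2 = 1711^2 + 4*644^2 = 2927521 + 1658944 = 4586465
sqrt(4586465) = 2141.6034
t = 2141.6034 / 2187 = 0.9792 s

0.9792


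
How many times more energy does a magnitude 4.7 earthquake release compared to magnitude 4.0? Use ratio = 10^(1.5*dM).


M2 - M1 = 4.7 - 4.0 = 0.7
1.5 * 0.7 = 1.05
ratio = 10^1.05 = 11.22

11.22


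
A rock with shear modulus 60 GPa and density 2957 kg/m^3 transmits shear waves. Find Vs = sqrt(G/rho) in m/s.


Convert G to Pa: G = 60e9 Pa
Compute G/rho = 60e9 / 2957 = 20290835.3061
Vs = sqrt(20290835.3061) = 4504.53 m/s

4504.53


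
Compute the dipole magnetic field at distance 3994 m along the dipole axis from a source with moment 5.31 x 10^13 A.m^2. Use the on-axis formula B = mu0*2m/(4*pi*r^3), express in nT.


m = 5.31 x 10^13 = 53100000000000 A.m^2
2m = 106200000000000 A.m^2
r^3 = 3994^3 = 63712431784
B = (4pi*10^-7) * 106200000000000 / (4*pi * 63712431784) * 1e9
= 133454855.924494 / 800634030539.82 * 1e9
= 166686.4645 nT

166686.4645


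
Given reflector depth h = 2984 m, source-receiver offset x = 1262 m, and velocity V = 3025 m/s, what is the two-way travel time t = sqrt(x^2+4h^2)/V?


x^2 + 4h^2 = 1262^2 + 4*2984^2 = 1592644 + 35617024 = 37209668
sqrt(37209668) = 6099.9728
t = 6099.9728 / 3025 = 2.0165 s

2.0165


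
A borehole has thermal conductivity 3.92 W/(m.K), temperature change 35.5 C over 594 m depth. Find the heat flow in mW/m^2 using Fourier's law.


q = k * dT / dz * 1000
= 3.92 * 35.5 / 594 * 1000
= 0.234276 * 1000
= 234.2761 mW/m^2

234.2761


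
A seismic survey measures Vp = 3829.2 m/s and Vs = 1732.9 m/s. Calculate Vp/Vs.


Vp/Vs = 3829.2 / 1732.9
= 2.2097

2.2097


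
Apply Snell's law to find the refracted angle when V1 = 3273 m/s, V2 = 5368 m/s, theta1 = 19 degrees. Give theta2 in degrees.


sin(theta1) = sin(19 deg) = 0.325568
sin(theta2) = V2/V1 * sin(theta1) = 5368/3273 * 0.325568 = 0.53396
theta2 = arcsin(0.53396) = 32.2734 degrees

32.2734


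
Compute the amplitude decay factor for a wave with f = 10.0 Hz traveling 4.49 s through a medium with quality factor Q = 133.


pi*f*t/Q = pi*10.0*4.49/133 = 1.060583
A/A0 = exp(-1.060583) = 0.346254

0.346254


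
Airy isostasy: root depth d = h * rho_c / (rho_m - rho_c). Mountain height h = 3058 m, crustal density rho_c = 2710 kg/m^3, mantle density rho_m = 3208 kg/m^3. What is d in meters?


rho_m - rho_c = 3208 - 2710 = 498
d = 3058 * 2710 / 498
= 8287180 / 498
= 16640.92 m

16640.92


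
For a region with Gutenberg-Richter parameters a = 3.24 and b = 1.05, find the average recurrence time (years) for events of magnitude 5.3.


log10(N) = 3.24 - 1.05*5.3 = -2.325
N = 10^-2.325 = 0.004732
T = 1/N = 1/0.004732 = 211.3489 years

211.3489


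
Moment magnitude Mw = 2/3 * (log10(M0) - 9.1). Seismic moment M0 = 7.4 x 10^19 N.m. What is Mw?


log10(M0) = log10(7.4 x 10^19) = 19.8692
Mw = 2/3 * (19.8692 - 9.1)
= 2/3 * 10.7692
= 7.18

7.18


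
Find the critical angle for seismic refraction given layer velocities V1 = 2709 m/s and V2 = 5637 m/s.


V1/V2 = 2709/5637 = 0.480575
theta_c = arcsin(0.480575) = 28.7229 degrees

28.7229


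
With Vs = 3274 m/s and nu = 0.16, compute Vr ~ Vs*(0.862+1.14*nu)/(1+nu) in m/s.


Numerator factor = 0.862 + 1.14*0.16 = 1.0444
Denominator = 1 + 0.16 = 1.16
Vr = 3274 * 1.0444 / 1.16 = 2947.73 m/s

2947.73


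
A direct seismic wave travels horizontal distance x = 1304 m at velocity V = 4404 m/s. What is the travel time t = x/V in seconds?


t = x / V
= 1304 / 4404
= 0.2961 s

0.2961


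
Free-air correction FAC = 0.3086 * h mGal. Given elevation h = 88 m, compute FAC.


FAC = 0.3086 * h
= 0.3086 * 88
= 27.1568 mGal

27.1568


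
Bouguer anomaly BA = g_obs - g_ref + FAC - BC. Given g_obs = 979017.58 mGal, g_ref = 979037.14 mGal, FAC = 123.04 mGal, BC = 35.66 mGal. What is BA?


BA = g_obs - g_ref + FAC - BC
= 979017.58 - 979037.14 + 123.04 - 35.66
= 67.82 mGal

67.82


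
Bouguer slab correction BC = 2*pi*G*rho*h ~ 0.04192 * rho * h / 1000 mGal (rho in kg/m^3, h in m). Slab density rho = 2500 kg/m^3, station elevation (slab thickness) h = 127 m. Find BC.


BC = 0.04192 * rho * h / 1000
= 0.04192 * 2500 * 127 / 1000
= 13.3096 mGal

13.3096


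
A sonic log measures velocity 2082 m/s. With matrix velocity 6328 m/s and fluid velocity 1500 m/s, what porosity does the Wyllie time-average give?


1/V - 1/Vm = 1/2082 - 1/6328 = 0.00032228
1/Vf - 1/Vm = 1/1500 - 1/6328 = 0.00050864
phi = 0.00032228 / 0.00050864 = 0.6336

0.6336


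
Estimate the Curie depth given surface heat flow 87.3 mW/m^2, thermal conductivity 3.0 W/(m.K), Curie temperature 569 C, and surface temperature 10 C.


T_Curie - T_surf = 569 - 10 = 559 C
Convert q to W/m^2: 87.3 mW/m^2 = 0.0873 W/m^2
d = 559 * 3.0 / 0.0873 = 19209.62 m

19209.62


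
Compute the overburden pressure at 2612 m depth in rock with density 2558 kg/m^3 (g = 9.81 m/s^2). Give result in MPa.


P = rho * g * z / 1e6
= 2558 * 9.81 * 2612 / 1e6
= 65545475.76 / 1e6
= 65.5455 MPa

65.5455


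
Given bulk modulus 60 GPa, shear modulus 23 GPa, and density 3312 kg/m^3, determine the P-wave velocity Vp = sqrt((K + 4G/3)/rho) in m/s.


First compute the effective modulus:
K + 4G/3 = 60e9 + 4*23e9/3 = 90666666666.67 Pa
Then divide by density:
90666666666.67 / 3312 = 27375201.2882 Pa/(kg/m^3)
Take the square root:
Vp = sqrt(27375201.2882) = 5232.13 m/s

5232.13


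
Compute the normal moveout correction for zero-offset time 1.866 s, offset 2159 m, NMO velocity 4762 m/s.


x/Vnmo = 2159/4762 = 0.453381
(x/Vnmo)^2 = 0.205554
t0^2 = 3.481956
sqrt(3.481956 + 0.205554) = 1.920289
dt = 1.920289 - 1.866 = 0.054289

0.054289


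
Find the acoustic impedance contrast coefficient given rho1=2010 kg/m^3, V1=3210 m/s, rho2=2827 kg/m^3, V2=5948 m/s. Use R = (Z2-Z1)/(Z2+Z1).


Z1 = 2010 * 3210 = 6452100
Z2 = 2827 * 5948 = 16814996
R = (16814996 - 6452100) / (16814996 + 6452100) = 10362896 / 23267096 = 0.4454

0.4454


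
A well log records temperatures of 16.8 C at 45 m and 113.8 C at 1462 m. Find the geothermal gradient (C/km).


dT = 113.8 - 16.8 = 97.0 C
dz = 1462 - 45 = 1417 m
gradient = dT/dz * 1000 = 97.0/1417 * 1000 = 68.4545 C/km

68.4545


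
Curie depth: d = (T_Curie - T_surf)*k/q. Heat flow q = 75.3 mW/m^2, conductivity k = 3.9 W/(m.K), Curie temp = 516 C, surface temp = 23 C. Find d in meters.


T_Curie - T_surf = 516 - 23 = 493 C
Convert q to W/m^2: 75.3 mW/m^2 = 0.0753 W/m^2
d = 493 * 3.9 / 0.0753 = 25533.86 m

25533.86


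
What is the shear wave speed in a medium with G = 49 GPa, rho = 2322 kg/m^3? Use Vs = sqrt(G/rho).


Convert G to Pa: G = 49e9 Pa
Compute G/rho = 49e9 / 2322 = 21102497.8467
Vs = sqrt(21102497.8467) = 4593.75 m/s

4593.75


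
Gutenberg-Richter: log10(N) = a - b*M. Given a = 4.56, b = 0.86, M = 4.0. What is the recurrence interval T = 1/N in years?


log10(N) = 4.56 - 0.86*4.0 = 1.12
N = 10^1.12 = 13.182567
T = 1/N = 1/13.182567 = 0.0759 years

0.0759


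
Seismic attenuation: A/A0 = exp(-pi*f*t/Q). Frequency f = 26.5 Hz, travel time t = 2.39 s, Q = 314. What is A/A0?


pi*f*t/Q = pi*26.5*2.39/314 = 0.633671
A/A0 = exp(-0.633671) = 0.53064

0.53064


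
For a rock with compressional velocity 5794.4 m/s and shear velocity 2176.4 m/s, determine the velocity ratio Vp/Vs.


Vp/Vs = 5794.4 / 2176.4
= 2.6624

2.6624


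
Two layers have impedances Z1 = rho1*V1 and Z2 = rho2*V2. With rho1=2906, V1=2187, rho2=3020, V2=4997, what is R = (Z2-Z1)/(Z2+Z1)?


Z1 = 2906 * 2187 = 6355422
Z2 = 3020 * 4997 = 15090940
R = (15090940 - 6355422) / (15090940 + 6355422) = 8735518 / 21446362 = 0.4073

0.4073


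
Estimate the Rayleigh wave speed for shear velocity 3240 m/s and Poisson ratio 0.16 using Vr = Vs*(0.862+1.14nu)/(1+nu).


Numerator factor = 0.862 + 1.14*0.16 = 1.0444
Denominator = 1 + 0.16 = 1.16
Vr = 3240 * 1.0444 / 1.16 = 2917.12 m/s

2917.12


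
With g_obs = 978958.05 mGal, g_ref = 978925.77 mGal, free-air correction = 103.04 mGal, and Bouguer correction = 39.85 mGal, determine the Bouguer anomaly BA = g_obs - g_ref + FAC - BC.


BA = g_obs - g_ref + FAC - BC
= 978958.05 - 978925.77 + 103.04 - 39.85
= 95.47 mGal

95.47


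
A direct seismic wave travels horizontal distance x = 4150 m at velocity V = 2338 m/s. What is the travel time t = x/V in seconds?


t = x / V
= 4150 / 2338
= 1.775 s

1.775


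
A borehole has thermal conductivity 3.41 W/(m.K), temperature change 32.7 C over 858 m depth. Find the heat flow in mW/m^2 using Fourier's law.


q = k * dT / dz * 1000
= 3.41 * 32.7 / 858 * 1000
= 0.129962 * 1000
= 129.9615 mW/m^2

129.9615


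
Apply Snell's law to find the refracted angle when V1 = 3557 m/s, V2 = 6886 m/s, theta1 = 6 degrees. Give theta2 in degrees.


sin(theta1) = sin(6 deg) = 0.104528
sin(theta2) = V2/V1 * sin(theta1) = 6886/3557 * 0.104528 = 0.202357
theta2 = arcsin(0.202357) = 11.6748 degrees

11.6748


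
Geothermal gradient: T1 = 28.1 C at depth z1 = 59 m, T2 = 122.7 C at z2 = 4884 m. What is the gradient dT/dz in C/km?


dT = 122.7 - 28.1 = 94.6 C
dz = 4884 - 59 = 4825 m
gradient = dT/dz * 1000 = 94.6/4825 * 1000 = 19.6062 C/km

19.6062


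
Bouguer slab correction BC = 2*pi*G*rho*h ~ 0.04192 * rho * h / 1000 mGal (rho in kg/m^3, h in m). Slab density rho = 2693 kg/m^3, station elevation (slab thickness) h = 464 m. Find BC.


BC = 0.04192 * rho * h / 1000
= 0.04192 * 2693 * 464 / 1000
= 52.3812 mGal

52.3812


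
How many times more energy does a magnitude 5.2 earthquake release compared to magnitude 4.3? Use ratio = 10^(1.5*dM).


M2 - M1 = 5.2 - 4.3 = 0.9
1.5 * 0.9 = 1.35
ratio = 10^1.35 = 22.39

22.39


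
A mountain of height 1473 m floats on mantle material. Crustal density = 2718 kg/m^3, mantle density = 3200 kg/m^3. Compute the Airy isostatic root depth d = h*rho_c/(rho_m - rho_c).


rho_m - rho_c = 3200 - 2718 = 482
d = 1473 * 2718 / 482
= 4003614 / 482
= 8306.25 m

8306.25


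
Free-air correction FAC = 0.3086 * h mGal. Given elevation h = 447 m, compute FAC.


FAC = 0.3086 * h
= 0.3086 * 447
= 137.9442 mGal

137.9442


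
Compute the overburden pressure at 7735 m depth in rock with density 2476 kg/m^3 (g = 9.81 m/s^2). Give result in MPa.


P = rho * g * z / 1e6
= 2476 * 9.81 * 7735 / 1e6
= 187879746.6 / 1e6
= 187.8797 MPa

187.8797


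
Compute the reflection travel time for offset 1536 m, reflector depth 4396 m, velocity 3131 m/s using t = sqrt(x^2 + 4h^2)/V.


x^2 + 4h^2 = 1536^2 + 4*4396^2 = 2359296 + 77299264 = 79658560
sqrt(79658560) = 8925.1644
t = 8925.1644 / 3131 = 2.8506 s

2.8506


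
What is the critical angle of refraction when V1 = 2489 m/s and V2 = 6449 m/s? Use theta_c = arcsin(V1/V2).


V1/V2 = 2489/6449 = 0.385951
theta_c = arcsin(0.385951) = 22.7028 degrees

22.7028


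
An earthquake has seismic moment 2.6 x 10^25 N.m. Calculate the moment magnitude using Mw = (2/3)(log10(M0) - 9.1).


log10(M0) = log10(2.6 x 10^25) = 25.415
Mw = 2/3 * (25.415 - 9.1)
= 2/3 * 16.315
= 10.88

10.88


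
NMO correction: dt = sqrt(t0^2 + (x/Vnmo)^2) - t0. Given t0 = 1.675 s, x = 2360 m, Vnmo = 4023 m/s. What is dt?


x/Vnmo = 2360/4023 = 0.586627
(x/Vnmo)^2 = 0.344131
t0^2 = 2.805625
sqrt(2.805625 + 0.344131) = 1.774755
dt = 1.774755 - 1.675 = 0.099755

0.099755


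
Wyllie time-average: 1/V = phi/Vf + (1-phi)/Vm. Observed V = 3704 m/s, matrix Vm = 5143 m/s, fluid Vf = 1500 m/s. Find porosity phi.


1/V - 1/Vm = 1/3704 - 1/5143 = 7.554e-05
1/Vf - 1/Vm = 1/1500 - 1/5143 = 0.00047223
phi = 7.554e-05 / 0.00047223 = 0.16

0.16


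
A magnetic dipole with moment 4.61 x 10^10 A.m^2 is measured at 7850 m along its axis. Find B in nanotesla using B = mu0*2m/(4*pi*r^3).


m = 4.61 x 10^10 = 46100000000 A.m^2
2m = 92200000000 A.m^2
r^3 = 7850^3 = 483736625000
B = (4pi*10^-7) * 92200000000 / (4*pi * 483736625000) * 1e9
= 115861.937064 / 6078813709489.28 * 1e9
= 19.06 nT

19.06


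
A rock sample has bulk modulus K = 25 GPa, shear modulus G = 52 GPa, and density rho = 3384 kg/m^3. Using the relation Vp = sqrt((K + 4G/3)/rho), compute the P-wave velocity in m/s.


First compute the effective modulus:
K + 4G/3 = 25e9 + 4*52e9/3 = 94333333333.33 Pa
Then divide by density:
94333333333.33 / 3384 = 27876280.5359 Pa/(kg/m^3)
Take the square root:
Vp = sqrt(27876280.5359) = 5279.8 m/s

5279.8


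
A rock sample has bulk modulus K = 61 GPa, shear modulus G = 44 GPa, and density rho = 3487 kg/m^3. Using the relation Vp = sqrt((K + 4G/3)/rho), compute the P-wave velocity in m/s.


First compute the effective modulus:
K + 4G/3 = 61e9 + 4*44e9/3 = 119666666666.67 Pa
Then divide by density:
119666666666.67 / 3487 = 34317942.8353 Pa/(kg/m^3)
Take the square root:
Vp = sqrt(34317942.8353) = 5858.15 m/s

5858.15


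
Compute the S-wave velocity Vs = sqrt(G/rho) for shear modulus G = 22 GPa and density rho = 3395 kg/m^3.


Convert G to Pa: G = 22e9 Pa
Compute G/rho = 22e9 / 3395 = 6480117.8203
Vs = sqrt(6480117.8203) = 2545.61 m/s

2545.61


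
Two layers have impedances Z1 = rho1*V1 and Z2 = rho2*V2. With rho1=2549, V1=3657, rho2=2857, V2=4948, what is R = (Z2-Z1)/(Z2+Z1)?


Z1 = 2549 * 3657 = 9321693
Z2 = 2857 * 4948 = 14136436
R = (14136436 - 9321693) / (14136436 + 9321693) = 4814743 / 23458129 = 0.2052

0.2052


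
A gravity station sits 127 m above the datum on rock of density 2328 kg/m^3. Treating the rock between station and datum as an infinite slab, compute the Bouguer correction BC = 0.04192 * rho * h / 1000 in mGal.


BC = 0.04192 * rho * h / 1000
= 0.04192 * 2328 * 127 / 1000
= 12.3939 mGal

12.3939


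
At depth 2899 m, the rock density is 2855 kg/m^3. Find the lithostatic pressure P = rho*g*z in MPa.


P = rho * g * z / 1e6
= 2855 * 9.81 * 2899 / 1e6
= 81193887.45 / 1e6
= 81.1939 MPa

81.1939


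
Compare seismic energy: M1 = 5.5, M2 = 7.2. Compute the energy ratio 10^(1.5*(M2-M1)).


M2 - M1 = 7.2 - 5.5 = 1.7
1.5 * 1.7 = 2.55
ratio = 10^2.55 = 354.81

354.81


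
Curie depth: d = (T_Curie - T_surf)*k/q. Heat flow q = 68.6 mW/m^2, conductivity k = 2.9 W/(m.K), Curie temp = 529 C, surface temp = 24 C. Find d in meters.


T_Curie - T_surf = 529 - 24 = 505 C
Convert q to W/m^2: 68.6 mW/m^2 = 0.0686 W/m^2
d = 505 * 2.9 / 0.0686 = 21348.4 m

21348.4


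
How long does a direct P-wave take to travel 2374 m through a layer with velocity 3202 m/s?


t = x / V
= 2374 / 3202
= 0.7414 s

0.7414


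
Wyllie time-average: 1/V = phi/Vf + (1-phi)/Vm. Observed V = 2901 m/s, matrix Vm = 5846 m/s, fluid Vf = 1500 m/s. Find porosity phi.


1/V - 1/Vm = 1/2901 - 1/5846 = 0.00017365
1/Vf - 1/Vm = 1/1500 - 1/5846 = 0.00049561
phi = 0.00017365 / 0.00049561 = 0.3504

0.3504


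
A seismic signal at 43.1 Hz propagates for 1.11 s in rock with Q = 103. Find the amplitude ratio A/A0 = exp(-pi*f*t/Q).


pi*f*t/Q = pi*43.1*1.11/103 = 1.459194
A/A0 = exp(-1.459194) = 0.232424

0.232424


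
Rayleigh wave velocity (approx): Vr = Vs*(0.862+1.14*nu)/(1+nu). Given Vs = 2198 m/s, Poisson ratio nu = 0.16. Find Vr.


Numerator factor = 0.862 + 1.14*0.16 = 1.0444
Denominator = 1 + 0.16 = 1.16
Vr = 2198 * 1.0444 / 1.16 = 1978.96 m/s

1978.96


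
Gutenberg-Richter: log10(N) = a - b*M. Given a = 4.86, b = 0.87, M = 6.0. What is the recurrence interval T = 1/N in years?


log10(N) = 4.86 - 0.87*6.0 = -0.36
N = 10^-0.36 = 0.436516
T = 1/N = 1/0.436516 = 2.2909 years

2.2909


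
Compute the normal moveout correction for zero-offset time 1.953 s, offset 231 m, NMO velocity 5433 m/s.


x/Vnmo = 231/5433 = 0.042518
(x/Vnmo)^2 = 0.001808
t0^2 = 3.814209
sqrt(3.814209 + 0.001808) = 1.953463
dt = 1.953463 - 1.953 = 0.000463

4.630000e-04


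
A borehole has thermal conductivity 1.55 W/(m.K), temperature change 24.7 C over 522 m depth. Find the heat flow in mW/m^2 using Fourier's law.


q = k * dT / dz * 1000
= 1.55 * 24.7 / 522 * 1000
= 0.073343 * 1000
= 73.3429 mW/m^2

73.3429


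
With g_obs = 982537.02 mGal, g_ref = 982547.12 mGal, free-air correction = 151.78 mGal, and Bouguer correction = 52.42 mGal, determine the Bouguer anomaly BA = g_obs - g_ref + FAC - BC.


BA = g_obs - g_ref + FAC - BC
= 982537.02 - 982547.12 + 151.78 - 52.42
= 89.26 mGal

89.26


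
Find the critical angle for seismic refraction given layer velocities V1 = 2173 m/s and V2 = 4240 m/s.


V1/V2 = 2173/4240 = 0.5125
theta_c = arcsin(0.5125) = 30.8305 degrees

30.8305


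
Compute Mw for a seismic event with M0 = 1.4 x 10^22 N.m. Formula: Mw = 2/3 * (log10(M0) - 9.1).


log10(M0) = log10(1.4 x 10^22) = 22.1461
Mw = 2/3 * (22.1461 - 9.1)
= 2/3 * 13.0461
= 8.7

8.7


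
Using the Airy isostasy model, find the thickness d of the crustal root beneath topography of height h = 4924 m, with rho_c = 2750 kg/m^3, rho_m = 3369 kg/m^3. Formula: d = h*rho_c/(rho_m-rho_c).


rho_m - rho_c = 3369 - 2750 = 619
d = 4924 * 2750 / 619
= 13541000 / 619
= 21875.61 m

21875.61


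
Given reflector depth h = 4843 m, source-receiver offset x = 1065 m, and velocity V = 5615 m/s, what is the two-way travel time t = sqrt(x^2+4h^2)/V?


x^2 + 4h^2 = 1065^2 + 4*4843^2 = 1134225 + 93818596 = 94952821
sqrt(94952821) = 9744.3738
t = 9744.3738 / 5615 = 1.7354 s

1.7354


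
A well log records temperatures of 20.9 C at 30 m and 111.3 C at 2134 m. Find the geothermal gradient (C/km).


dT = 111.3 - 20.9 = 90.4 C
dz = 2134 - 30 = 2104 m
gradient = dT/dz * 1000 = 90.4/2104 * 1000 = 42.9658 C/km

42.9658


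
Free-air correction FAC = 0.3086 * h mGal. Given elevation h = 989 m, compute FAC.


FAC = 0.3086 * h
= 0.3086 * 989
= 305.2054 mGal

305.2054


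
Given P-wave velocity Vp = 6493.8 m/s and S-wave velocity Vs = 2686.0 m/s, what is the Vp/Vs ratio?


Vp/Vs = 6493.8 / 2686.0
= 2.4176

2.4176


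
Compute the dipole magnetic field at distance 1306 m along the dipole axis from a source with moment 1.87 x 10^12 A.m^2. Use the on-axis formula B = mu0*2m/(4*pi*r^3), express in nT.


m = 1.87 x 10^12 = 1870000000000 A.m^2
2m = 3740000000000 A.m^2
r^3 = 1306^3 = 2227560616
B = (4pi*10^-7) * 3740000000000 / (4*pi * 2227560616) * 1e9
= 4699822.60977 / 27992352266.61 * 1e9
= 167896.6657 nT

167896.6657


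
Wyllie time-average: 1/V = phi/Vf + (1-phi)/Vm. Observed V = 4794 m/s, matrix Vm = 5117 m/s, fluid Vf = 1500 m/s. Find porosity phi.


1/V - 1/Vm = 1/4794 - 1/5117 = 1.317e-05
1/Vf - 1/Vm = 1/1500 - 1/5117 = 0.00047124
phi = 1.317e-05 / 0.00047124 = 0.0279

0.0279


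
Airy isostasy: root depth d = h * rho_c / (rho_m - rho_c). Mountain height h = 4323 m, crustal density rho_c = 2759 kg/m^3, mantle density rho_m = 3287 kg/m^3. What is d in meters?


rho_m - rho_c = 3287 - 2759 = 528
d = 4323 * 2759 / 528
= 11927157 / 528
= 22589.31 m

22589.31


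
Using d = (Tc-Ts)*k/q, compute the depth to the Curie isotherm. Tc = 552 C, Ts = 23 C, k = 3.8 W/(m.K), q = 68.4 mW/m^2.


T_Curie - T_surf = 552 - 23 = 529 C
Convert q to W/m^2: 68.4 mW/m^2 = 0.0684 W/m^2
d = 529 * 3.8 / 0.0684 = 29388.89 m

29388.89


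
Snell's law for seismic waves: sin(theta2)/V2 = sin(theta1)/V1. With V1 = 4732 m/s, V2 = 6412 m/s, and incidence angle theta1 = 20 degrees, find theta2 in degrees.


sin(theta1) = sin(20 deg) = 0.34202
sin(theta2) = V2/V1 * sin(theta1) = 6412/4732 * 0.34202 = 0.463447
theta2 = arcsin(0.463447) = 27.6098 degrees

27.6098


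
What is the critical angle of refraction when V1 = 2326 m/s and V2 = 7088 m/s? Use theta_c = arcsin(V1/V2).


V1/V2 = 2326/7088 = 0.32816
theta_c = arcsin(0.32816) = 19.1571 degrees

19.1571


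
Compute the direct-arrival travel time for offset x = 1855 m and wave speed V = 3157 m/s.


t = x / V
= 1855 / 3157
= 0.5876 s

0.5876


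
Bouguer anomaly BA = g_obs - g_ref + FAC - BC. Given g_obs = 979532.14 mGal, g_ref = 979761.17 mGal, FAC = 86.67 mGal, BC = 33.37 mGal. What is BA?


BA = g_obs - g_ref + FAC - BC
= 979532.14 - 979761.17 + 86.67 - 33.37
= -175.73 mGal

-175.73


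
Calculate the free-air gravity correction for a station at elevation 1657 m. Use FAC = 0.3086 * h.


FAC = 0.3086 * h
= 0.3086 * 1657
= 511.3502 mGal

511.3502


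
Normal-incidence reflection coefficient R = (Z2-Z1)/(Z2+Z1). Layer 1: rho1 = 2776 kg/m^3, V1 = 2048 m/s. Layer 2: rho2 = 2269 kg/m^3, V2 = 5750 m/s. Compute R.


Z1 = 2776 * 2048 = 5685248
Z2 = 2269 * 5750 = 13046750
R = (13046750 - 5685248) / (13046750 + 5685248) = 7361502 / 18731998 = 0.393

0.393


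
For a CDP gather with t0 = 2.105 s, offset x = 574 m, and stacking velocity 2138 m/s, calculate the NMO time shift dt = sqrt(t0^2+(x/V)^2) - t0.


x/Vnmo = 574/2138 = 0.268475
(x/Vnmo)^2 = 0.072079
t0^2 = 4.431025
sqrt(4.431025 + 0.072079) = 2.122052
dt = 2.122052 - 2.105 = 0.017052

0.017052


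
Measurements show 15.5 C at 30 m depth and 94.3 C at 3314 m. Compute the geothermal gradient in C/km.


dT = 94.3 - 15.5 = 78.8 C
dz = 3314 - 30 = 3284 m
gradient = dT/dz * 1000 = 78.8/3284 * 1000 = 23.9951 C/km

23.9951


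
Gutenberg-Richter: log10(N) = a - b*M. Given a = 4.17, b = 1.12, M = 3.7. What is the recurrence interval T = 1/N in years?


log10(N) = 4.17 - 1.12*3.7 = 0.026
N = 10^0.026 = 1.061696
T = 1/N = 1/1.061696 = 0.9419 years

0.9419


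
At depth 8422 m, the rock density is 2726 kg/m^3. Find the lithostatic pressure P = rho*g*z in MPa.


P = rho * g * z / 1e6
= 2726 * 9.81 * 8422 / 1e6
= 225221629.32 / 1e6
= 225.2216 MPa

225.2216


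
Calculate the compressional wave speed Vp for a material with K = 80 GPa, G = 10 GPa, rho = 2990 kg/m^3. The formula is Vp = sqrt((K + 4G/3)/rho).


First compute the effective modulus:
K + 4G/3 = 80e9 + 4*10e9/3 = 93333333333.33 Pa
Then divide by density:
93333333333.33 / 2990 = 31215161.6499 Pa/(kg/m^3)
Take the square root:
Vp = sqrt(31215161.6499) = 5587.05 m/s

5587.05


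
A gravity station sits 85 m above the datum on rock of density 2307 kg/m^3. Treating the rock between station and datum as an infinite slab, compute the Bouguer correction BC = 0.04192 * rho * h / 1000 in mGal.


BC = 0.04192 * rho * h / 1000
= 0.04192 * 2307 * 85 / 1000
= 8.2203 mGal

8.2203


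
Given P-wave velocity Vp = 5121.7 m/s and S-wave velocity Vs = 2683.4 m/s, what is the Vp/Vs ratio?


Vp/Vs = 5121.7 / 2683.4
= 1.9087

1.9087


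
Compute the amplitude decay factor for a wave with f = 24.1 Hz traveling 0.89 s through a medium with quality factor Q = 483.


pi*f*t/Q = pi*24.1*0.89/483 = 0.139511
A/A0 = exp(-0.139511) = 0.869783

0.869783


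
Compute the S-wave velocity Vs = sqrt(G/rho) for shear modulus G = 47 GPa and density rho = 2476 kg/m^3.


Convert G to Pa: G = 47e9 Pa
Compute G/rho = 47e9 / 2476 = 18982229.4023
Vs = sqrt(18982229.4023) = 4356.86 m/s

4356.86


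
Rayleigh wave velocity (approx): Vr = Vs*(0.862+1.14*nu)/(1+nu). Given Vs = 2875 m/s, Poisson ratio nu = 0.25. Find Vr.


Numerator factor = 0.862 + 1.14*0.25 = 1.147
Denominator = 1 + 0.25 = 1.25
Vr = 2875 * 1.147 / 1.25 = 2638.1 m/s

2638.1


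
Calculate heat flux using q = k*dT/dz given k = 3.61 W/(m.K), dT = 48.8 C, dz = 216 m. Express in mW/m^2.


q = k * dT / dz * 1000
= 3.61 * 48.8 / 216 * 1000
= 0.815593 * 1000
= 815.5926 mW/m^2

815.5926


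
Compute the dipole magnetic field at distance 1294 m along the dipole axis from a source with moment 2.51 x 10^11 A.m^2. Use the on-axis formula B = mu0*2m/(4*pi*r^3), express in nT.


m = 2.51 x 10^11 = 251000000000 A.m^2
2m = 502000000000 A.m^2
r^3 = 1294^3 = 2166720184
B = (4pi*10^-7) * 502000000000 / (4*pi * 2166720184) * 1e9
= 630831.804841 / 27227808849.76 * 1e9
= 23168.6585 nT

23168.6585


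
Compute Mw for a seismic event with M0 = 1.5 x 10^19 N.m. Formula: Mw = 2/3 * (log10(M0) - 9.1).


log10(M0) = log10(1.5 x 10^19) = 19.1761
Mw = 2/3 * (19.1761 - 9.1)
= 2/3 * 10.0761
= 6.72

6.72


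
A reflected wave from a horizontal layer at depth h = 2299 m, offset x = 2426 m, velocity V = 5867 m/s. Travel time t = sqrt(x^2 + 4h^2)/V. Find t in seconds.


x^2 + 4h^2 = 2426^2 + 4*2299^2 = 5885476 + 21141604 = 27027080
sqrt(27027080) = 5198.7575
t = 5198.7575 / 5867 = 0.8861 s

0.8861


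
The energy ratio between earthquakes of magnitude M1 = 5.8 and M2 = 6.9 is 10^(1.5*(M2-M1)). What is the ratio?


M2 - M1 = 6.9 - 5.8 = 1.1
1.5 * 1.1 = 1.65
ratio = 10^1.65 = 44.67

44.67


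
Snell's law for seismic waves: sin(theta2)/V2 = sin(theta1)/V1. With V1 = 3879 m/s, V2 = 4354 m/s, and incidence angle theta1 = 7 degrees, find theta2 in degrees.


sin(theta1) = sin(7 deg) = 0.121869
sin(theta2) = V2/V1 * sin(theta1) = 4354/3879 * 0.121869 = 0.136793
theta2 = arcsin(0.136793) = 7.8623 degrees

7.8623


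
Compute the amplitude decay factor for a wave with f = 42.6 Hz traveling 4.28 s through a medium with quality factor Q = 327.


pi*f*t/Q = pi*42.6*4.28/327 = 1.751683
A/A0 = exp(-1.751683) = 0.173482

0.173482


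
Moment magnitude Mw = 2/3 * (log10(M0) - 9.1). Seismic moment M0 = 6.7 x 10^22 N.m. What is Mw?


log10(M0) = log10(6.7 x 10^22) = 22.8261
Mw = 2/3 * (22.8261 - 9.1)
= 2/3 * 13.7261
= 9.15

9.15


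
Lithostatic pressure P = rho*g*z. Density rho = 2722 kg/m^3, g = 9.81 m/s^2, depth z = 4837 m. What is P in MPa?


P = rho * g * z / 1e6
= 2722 * 9.81 * 4837 / 1e6
= 129161540.34 / 1e6
= 129.1615 MPa

129.1615


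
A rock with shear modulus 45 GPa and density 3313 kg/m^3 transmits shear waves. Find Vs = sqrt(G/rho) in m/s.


Convert G to Pa: G = 45e9 Pa
Compute G/rho = 45e9 / 3313 = 13582855.4181
Vs = sqrt(13582855.4181) = 3685.49 m/s

3685.49


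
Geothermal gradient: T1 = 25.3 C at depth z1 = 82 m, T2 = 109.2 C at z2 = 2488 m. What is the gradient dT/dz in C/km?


dT = 109.2 - 25.3 = 83.9 C
dz = 2488 - 82 = 2406 m
gradient = dT/dz * 1000 = 83.9/2406 * 1000 = 34.8712 C/km

34.8712


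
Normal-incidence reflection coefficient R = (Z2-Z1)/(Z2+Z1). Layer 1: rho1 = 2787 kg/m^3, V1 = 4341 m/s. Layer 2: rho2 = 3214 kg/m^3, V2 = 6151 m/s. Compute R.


Z1 = 2787 * 4341 = 12098367
Z2 = 3214 * 6151 = 19769314
R = (19769314 - 12098367) / (19769314 + 12098367) = 7670947 / 31867681 = 0.2407

0.2407


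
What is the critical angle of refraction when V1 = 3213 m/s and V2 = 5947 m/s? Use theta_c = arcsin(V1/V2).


V1/V2 = 3213/5947 = 0.540272
theta_c = arcsin(0.540272) = 32.7022 degrees

32.7022


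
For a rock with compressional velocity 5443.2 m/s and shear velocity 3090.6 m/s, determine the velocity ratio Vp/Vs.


Vp/Vs = 5443.2 / 3090.6
= 1.7612

1.7612
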